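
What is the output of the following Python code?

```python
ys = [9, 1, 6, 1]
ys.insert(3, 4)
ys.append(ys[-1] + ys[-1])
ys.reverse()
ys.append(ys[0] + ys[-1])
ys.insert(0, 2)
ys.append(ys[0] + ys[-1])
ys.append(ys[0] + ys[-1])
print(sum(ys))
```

insert 4 at 3 → [9, 1, 6, 4, 1]
append ys[-1]+ys[-1] = 1+1 = 2 → [9, 1, 6, 4, 1, 2]
reverse → [2, 1, 4, 6, 1, 9]
append ys[0]+ys[-1] = 2+9 = 11 → [2, 1, 4, 6, 1, 9, 11]
insert 2 at 0 → [2, 2, 1, 4, 6, 1, 9, 11]
append ys[0]+ys[-1] = 2+11 = 13 → [2, 2, 1, 4, 6, 1, 9, 11, 13]
append ys[0]+ys[-1] = 2+13 = 15 → [2, 2, 1, 4, 6, 1, 9, 11, 13, 15]
sum = 64

64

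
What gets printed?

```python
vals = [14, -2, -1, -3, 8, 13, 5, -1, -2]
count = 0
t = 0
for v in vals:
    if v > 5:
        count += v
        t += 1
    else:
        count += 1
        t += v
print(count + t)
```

v=14: >5, count = 0+14 = 14; t=1
v=-2: not >5, count = 14+1 = 15; t=-1
v=-1: not >5, count = 15+1 = 16; t=-2
v=-3: not >5, count = 16+1 = 17; t=-5
v=8: >5, count = 17+8 = 25; t=-4
v=13: >5, count = 25+13 = 38; t=-3
v=5: not >5, count = 38+1 = 39; t=2
v=-1: not >5, count = 39+1 = 40; t=1
v=-2: not >5, count = 40+1 = 41; t=-1
count+t = 41+(-1) = 40

40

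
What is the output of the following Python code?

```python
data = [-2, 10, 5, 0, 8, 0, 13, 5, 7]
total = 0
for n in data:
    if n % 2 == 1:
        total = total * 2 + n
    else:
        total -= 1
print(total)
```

n=-2: not odd, total = 0-1 = -1
n=10: not odd, total = (-1)-1 = -2
n=5: odd, total = (-2)*2+5 = 1
n=0: not odd, total = 1-1 = 0
n=8: not odd, total = 0-1 = -1
n=0: not odd, total = (-1)-1 = -2
n=13: odd, total = (-2)*2+13 = 9
n=5: odd, total = 9*2+5 = 23
n=7: odd, total = 23*2+7 = 53

53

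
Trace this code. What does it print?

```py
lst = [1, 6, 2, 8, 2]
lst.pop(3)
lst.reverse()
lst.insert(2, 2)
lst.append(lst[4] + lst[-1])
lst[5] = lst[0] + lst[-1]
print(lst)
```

[2, 2, 2, 6, 1, 4]

pop(3) removes 8 → [1, 6, 2, 2]
reverse → [2, 2, 6, 1]
insert 2 at 2 → [2, 2, 2, 6, 1]
append lst[4]+lst[-1] = 1+1 = 2 → [2, 2, 2, 6, 1, 2]
lst[5] = lst[0]+lst[-1] = 2+2 = 4 → [2, 2, 2, 6, 1, 4]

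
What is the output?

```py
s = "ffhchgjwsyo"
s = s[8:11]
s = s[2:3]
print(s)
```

slice [8:11] → 'syo'
slice [2:3] → 'o'

o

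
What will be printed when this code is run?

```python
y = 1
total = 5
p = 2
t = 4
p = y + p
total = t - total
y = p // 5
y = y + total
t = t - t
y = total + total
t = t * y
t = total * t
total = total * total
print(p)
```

p = 1+2 = 3
total = 4-5 = -1
y = 3//5 = 0
y = 0+(-1) = -1
t = 4-4 = 0
y = (-1)+(-1) = -2
t = 0*(-2) = 0
t = (-1)*0 = 0
total = (-1)*(-1) = 1

3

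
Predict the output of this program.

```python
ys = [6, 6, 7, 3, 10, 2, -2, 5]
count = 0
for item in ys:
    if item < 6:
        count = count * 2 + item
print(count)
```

33

item=6: not <6
item=6: not <6
item=7: not <6
item=3: <6, count = 0*2+3 = 3
item=10: not <6
item=2: <6, count = 3*2+2 = 8
item=-2: <6, count = 8*2+(-2) = 14
item=5: <6, count = 14*2+5 = 33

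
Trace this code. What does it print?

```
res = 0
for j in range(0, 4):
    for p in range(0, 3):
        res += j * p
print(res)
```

j=0,p=0: res = 0+0 = 0
j=0,p=1: res = 0+0 = 0
j=0,p=2: res = 0+0 = 0
j=1,p=0: res = 0+0 = 0
j=1,p=1: res = 0+1 = 1
j=1,p=2: res = 1+2 = 3
j=2,p=0: res = 3+0 = 3
j=2,p=1: res = 3+2 = 5
j=2,p=2: res = 5+4 = 9
j=3,p=0: res = 9+0 = 9
j=3,p=1: res = 9+3 = 12
j=3,p=2: res = 12+6 = 18

18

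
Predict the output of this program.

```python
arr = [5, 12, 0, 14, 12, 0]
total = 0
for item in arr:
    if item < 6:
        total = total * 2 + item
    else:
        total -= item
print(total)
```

-80

item=5: <6, total = 0*2+5 = 5
item=12: not <6, total = 5-12 = -7
item=0: <6, total = (-7)*2+0 = -14
item=14: not <6, total = (-14)-14 = -28
item=12: not <6, total = (-28)-12 = -40
item=0: <6, total = (-40)*2+0 = -80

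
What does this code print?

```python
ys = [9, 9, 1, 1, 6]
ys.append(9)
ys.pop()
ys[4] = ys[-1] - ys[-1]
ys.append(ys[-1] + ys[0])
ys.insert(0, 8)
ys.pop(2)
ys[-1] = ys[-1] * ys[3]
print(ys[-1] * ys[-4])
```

9

append 9 → [9, 9, 1, 1, 6, 9]
pop() removes 9 → [9, 9, 1, 1, 6]
ys[4] = ys[-1]-ys[-1] = 6-6 = 0 → [9, 9, 1, 1, 0]
append ys[-1]+ys[0] = 0+9 = 9 → [9, 9, 1, 1, 0, 9]
insert 8 at 0 → [8, 9, 9, 1, 1, 0, 9]
pop(2) removes 9 → [8, 9, 1, 1, 0, 9]
ys[-1] = ys[-1]*ys[3] = 9*1 = 9 → [8, 9, 1, 1, 0, 9]
ys[-1]*ys[-4] = 9*1 = 9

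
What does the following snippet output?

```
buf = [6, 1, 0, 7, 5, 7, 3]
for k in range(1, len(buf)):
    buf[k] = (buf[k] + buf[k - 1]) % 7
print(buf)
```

k=1: buf[1] = (1+6)%7 = 0 → [6, 0, 0, 7, 5, 7, 3]
k=2: buf[2] = (0+0)%7 = 0 → [6, 0, 0, 7, 5, 7, 3]
k=3: buf[3] = (7+0)%7 = 0 → [6, 0, 0, 0, 5, 7, 3]
k=4: buf[4] = (5+0)%7 = 5 → [6, 0, 0, 0, 5, 7, 3]
k=5: buf[5] = (7+5)%7 = 5 → [6, 0, 0, 0, 5, 5, 3]
k=6: buf[6] = (3+5)%7 = 1 → [6, 0, 0, 0, 5, 5, 1]

[6, 0, 0, 0, 5, 5, 1]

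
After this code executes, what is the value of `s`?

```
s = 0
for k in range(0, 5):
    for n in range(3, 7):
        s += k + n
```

k=0,n=3: s = 0+3 = 3
k=0,n=4: s = 3+4 = 7
k=0,n=5: s = 7+5 = 12
k=0,n=6: s = 12+6 = 18
k=1,n=3: s = 18+4 = 22
k=1,n=4: s = 22+5 = 27
k=1,n=5: s = 27+6 = 33
k=1,n=6: s = 33+7 = 40
k=2,n=3: s = 40+5 = 45
k=2,n=4: s = 45+6 = 51
k=2,n=5: s = 51+7 = 58
k=2,n=6: s = 58+8 = 66
k=3,n=3: s = 66+6 = 72
k=3,n=4: s = 72+7 = 79
k=3,n=5: s = 79+8 = 87
k=3,n=6: s = 87+9 = 96
k=4,n=3: s = 96+7 = 103
k=4,n=4: s = 103+8 = 111
k=4,n=5: s = 111+9 = 120
k=4,n=6: s = 120+10 = 130

130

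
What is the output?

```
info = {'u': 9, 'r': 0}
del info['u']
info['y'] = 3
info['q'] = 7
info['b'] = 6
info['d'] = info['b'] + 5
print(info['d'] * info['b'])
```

66

del 'u' → {'r': 0}
info['y'] = 3 → {'r': 0, 'y': 3}
info['q'] = 7 → {'r': 0, 'y': 3, 'q': 7}
info['b'] = 6 → {'r': 0, 'y': 3, 'q': 7, 'b': 6}
info['d'] = info['b']+5 = 11 → {'r': 0, 'y': 3, 'q': 7, 'b': 6, 'd': 11}
info['d']*info['b'] = 11*6 = 66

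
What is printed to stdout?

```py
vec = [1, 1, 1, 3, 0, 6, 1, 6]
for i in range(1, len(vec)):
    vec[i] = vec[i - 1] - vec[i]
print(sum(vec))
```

-46

i=1: vec[1] = 1-1 = 0 → [1, 0, 1, 3, 0, 6, 1, 6]
i=2: vec[2] = 0-1 = -1 → [1, 0, -1, 3, 0, 6, 1, 6]
i=3: vec[3] = (-1)-3 = -4 → [1, 0, -1, -4, 0, 6, 1, 6]
i=4: vec[4] = (-4)-0 = -4 → [1, 0, -1, -4, -4, 6, 1, 6]
i=5: vec[5] = (-4)-6 = -10 → [1, 0, -1, -4, -4, -10, 1, 6]
i=6: vec[6] = (-10)-1 = -11 → [1, 0, -1, -4, -4, -10, -11, 6]
i=7: vec[7] = (-11)-6 = -17 → [1, 0, -1, -4, -4, -10, -11, -17]
sum = -46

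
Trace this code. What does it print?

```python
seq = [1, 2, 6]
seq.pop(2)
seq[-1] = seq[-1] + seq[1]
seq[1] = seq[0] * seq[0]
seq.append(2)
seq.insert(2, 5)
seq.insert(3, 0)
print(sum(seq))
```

pop(2) removes 6 → [1, 2]
seq[-1] = seq[-1]+seq[1] = 2+2 = 4 → [1, 4]
seq[1] = seq[0]*seq[0] = 1*1 = 1 → [1, 1]
append 2 → [1, 1, 2]
insert 5 at 2 → [1, 1, 5, 2]
insert 0 at 3 → [1, 1, 5, 0, 2]
sum = 9

9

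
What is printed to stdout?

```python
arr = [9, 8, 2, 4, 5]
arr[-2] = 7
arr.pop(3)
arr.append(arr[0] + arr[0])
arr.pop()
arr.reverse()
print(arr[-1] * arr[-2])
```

72

arr[-2] = 7 → [9, 8, 2, 7, 5]
pop(3) removes 7 → [9, 8, 2, 5]
append arr[0]+arr[0] = 9+9 = 18 → [9, 8, 2, 5, 18]
pop() removes 18 → [9, 8, 2, 5]
reverse → [5, 2, 8, 9]
arr[-1]*arr[-2] = 9*8 = 72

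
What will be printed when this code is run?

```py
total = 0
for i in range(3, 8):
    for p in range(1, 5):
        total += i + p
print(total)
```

150

i=3,p=1: total = 0+4 = 4
i=3,p=2: total = 4+5 = 9
i=3,p=3: total = 9+6 = 15
i=3,p=4: total = 15+7 = 22
i=4,p=1: total = 22+5 = 27
i=4,p=2: total = 27+6 = 33
i=4,p=3: total = 33+7 = 40
i=4,p=4: total = 40+8 = 48
i=5,p=1: total = 48+6 = 54
i=5,p=2: total = 54+7 = 61
i=5,p=3: total = 61+8 = 69
i=5,p=4: total = 69+9 = 78
i=6,p=1: total = 78+7 = 85
i=6,p=2: total = 85+8 = 93
i=6,p=3: total = 93+9 = 102
i=6,p=4: total = 102+10 = 112
i=7,p=1: total = 112+8 = 120
i=7,p=2: total = 120+9 = 129
i=7,p=3: total = 129+10 = 139
i=7,p=4: total = 139+11 = 150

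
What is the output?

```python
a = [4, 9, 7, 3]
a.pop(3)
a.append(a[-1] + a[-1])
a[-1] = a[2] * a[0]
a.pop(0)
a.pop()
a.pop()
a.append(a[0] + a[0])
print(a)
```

pop(3) removes 3 → [4, 9, 7]
append a[-1]+a[-1] = 7+7 = 14 → [4, 9, 7, 14]
a[-1] = a[2]*a[0] = 7*4 = 28 → [4, 9, 7, 28]
pop(0) removes 4 → [9, 7, 28]
pop() removes 28 → [9, 7]
pop() removes 7 → [9]
append a[0]+a[0] = 9+9 = 18 → [9, 18]

[9, 18]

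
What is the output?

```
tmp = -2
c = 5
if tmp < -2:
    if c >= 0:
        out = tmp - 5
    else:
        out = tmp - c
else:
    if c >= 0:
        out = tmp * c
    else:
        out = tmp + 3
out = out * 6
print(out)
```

-60

tmp=-2, c=5
tmp < -2 is False; c >= 0 is True
→ out = tmp * c = -10
out = (-10)*6 = -60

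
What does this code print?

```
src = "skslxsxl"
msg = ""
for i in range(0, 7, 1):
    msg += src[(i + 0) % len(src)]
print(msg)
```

skslxsx

i=0: add src[0]='s' → 's'
i=1: add src[1]='k' → 'sk'
i=2: add src[2]='s' → 'sks'
i=3: add src[3]='l' → 'sksl'
i=4: add src[4]='x' → 'skslx'
i=5: add src[5]='s' → 'skslxs'
i=6: add src[6]='x' → 'skslxsx'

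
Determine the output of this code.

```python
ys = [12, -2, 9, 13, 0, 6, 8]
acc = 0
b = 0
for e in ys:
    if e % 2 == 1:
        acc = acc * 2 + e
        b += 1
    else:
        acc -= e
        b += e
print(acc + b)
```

3

e=12: not odd, acc = 0-12 = -12; b=12
e=-2: not odd, acc = (-12)-(-2) = -10; b=10
e=9: odd, acc = (-10)*2+9 = -11; b=11
e=13: odd, acc = (-11)*2+13 = -9; b=12
e=0: not odd, acc = (-9)-0 = -9; b=12
e=6: not odd, acc = (-9)-6 = -15; b=18
e=8: not odd, acc = (-15)-8 = -23; b=26
acc+b = (-23)+26 = 3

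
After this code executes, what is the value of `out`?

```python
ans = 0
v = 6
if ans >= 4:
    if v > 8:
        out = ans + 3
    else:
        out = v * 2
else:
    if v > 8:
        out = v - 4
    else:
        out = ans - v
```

ans=0, v=6
ans >= 4 is False; v > 8 is False
→ out = ans - v = -6

-6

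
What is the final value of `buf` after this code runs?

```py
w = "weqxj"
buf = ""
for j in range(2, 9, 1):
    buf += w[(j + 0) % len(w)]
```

j=2: add w[2]='q' → 'q'
j=3: add w[3]='x' → 'qx'
j=4: add w[4]='j' → 'qxj'
j=5: add w[0]='w' → 'qxjw'
j=6: add w[1]='e' → 'qxjwe'
j=7: add w[2]='q' → 'qxjweq'
j=8: add w[3]='x' → 'qxjweqx'

'qxjweqx'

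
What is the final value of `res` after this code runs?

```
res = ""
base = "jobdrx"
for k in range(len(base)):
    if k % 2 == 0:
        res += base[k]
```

'jbr'

k=0: add 'j' → 'j'
k=1: skip
k=2: add 'b' → 'jb'
k=3: skip
k=4: add 'r' → 'jbr'
k=5: skip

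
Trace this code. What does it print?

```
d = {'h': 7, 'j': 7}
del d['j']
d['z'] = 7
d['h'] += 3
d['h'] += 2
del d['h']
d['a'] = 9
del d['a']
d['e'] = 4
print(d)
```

{'z': 7, 'e': 4}

del 'j' → {'h': 7}
d['z'] = 7 → {'h': 7, 'z': 7}
d['h'] = 7+3 = 10 → {'h': 10, 'z': 7}
d['h'] = 10+2 = 12 → {'h': 12, 'z': 7}
del 'h' → {'z': 7}
d['a'] = 9 → {'z': 7, 'a': 9}
del 'a' → {'z': 7}
d['e'] = 4 → {'z': 7, 'e': 4}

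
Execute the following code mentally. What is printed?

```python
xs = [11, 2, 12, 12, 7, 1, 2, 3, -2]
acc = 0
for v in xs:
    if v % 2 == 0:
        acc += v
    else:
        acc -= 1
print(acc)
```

22

v=11: not even, acc = 0-1 = -1
v=2: even, acc = (-1)+2 = 1
v=12: even, acc = 1+12 = 13
v=12: even, acc = 13+12 = 25
v=7: not even, acc = 25-1 = 24
v=1: not even, acc = 24-1 = 23
v=2: even, acc = 23+2 = 25
v=3: not even, acc = 25-1 = 24
v=-2: even, acc = 24+(-2) = 22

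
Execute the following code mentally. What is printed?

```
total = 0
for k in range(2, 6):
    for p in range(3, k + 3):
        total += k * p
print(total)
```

k=2,p=3: total = 0+6 = 6
k=2,p=4: total = 6+8 = 14
k=3,p=3: total = 14+9 = 23
k=3,p=4: total = 23+12 = 35
k=3,p=5: total = 35+15 = 50
k=4,p=3: total = 50+12 = 62
k=4,p=4: total = 62+16 = 78
k=4,p=5: total = 78+20 = 98
k=4,p=6: total = 98+24 = 122
k=5,p=3: total = 122+15 = 137
k=5,p=4: total = 137+20 = 157
k=5,p=5: total = 157+25 = 182
k=5,p=6: total = 182+30 = 212
k=5,p=7: total = 212+35 = 247

247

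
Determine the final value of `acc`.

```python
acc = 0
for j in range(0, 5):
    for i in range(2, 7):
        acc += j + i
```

j=0,i=2: acc = 0+2 = 2
j=0,i=3: acc = 2+3 = 5
j=0,i=4: acc = 5+4 = 9
j=0,i=5: acc = 9+5 = 14
j=0,i=6: acc = 14+6 = 20
j=1,i=2: acc = 20+3 = 23
j=1,i=3: acc = 23+4 = 27
j=1,i=4: acc = 27+5 = 32
j=1,i=5: acc = 32+6 = 38
j=1,i=6: acc = 38+7 = 45
j=2,i=2: acc = 45+4 = 49
j=2,i=3: acc = 49+5 = 54
j=2,i=4: acc = 54+6 = 60
j=2,i=5: acc = 60+7 = 67
j=2,i=6: acc = 67+8 = 75
j=3,i=2: acc = 75+5 = 80
j=3,i=3: acc = 80+6 = 86
j=3,i=4: acc = 86+7 = 93
j=3,i=5: acc = 93+8 = 101
j=3,i=6: acc = 101+9 = 110
j=4,i=2: acc = 110+6 = 116
j=4,i=3: acc = 116+7 = 123
j=4,i=4: acc = 123+8 = 131
j=4,i=5: acc = 131+9 = 140
j=4,i=6: acc = 140+10 = 150

150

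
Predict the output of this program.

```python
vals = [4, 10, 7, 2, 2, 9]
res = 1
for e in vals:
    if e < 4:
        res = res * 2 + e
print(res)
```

10

e=4: not <4
e=10: not <4
e=7: not <4
e=2: <4, res = 1*2+2 = 4
e=2: <4, res = 4*2+2 = 10
e=9: not <4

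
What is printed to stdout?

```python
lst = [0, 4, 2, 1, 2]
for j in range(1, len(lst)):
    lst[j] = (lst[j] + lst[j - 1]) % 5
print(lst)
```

[0, 4, 1, 2, 4]

j=1: lst[1] = (4+0)%5 = 4 → [0, 4, 2, 1, 2]
j=2: lst[2] = (2+4)%5 = 1 → [0, 4, 1, 1, 2]
j=3: lst[3] = (1+1)%5 = 2 → [0, 4, 1, 2, 2]
j=4: lst[4] = (2+2)%5 = 4 → [0, 4, 1, 2, 4]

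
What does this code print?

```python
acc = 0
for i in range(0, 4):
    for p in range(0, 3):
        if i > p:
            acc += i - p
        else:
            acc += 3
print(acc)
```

28

i=0,p=0: not 0>0, acc = 0+3 = 3
i=0,p=1: not 0>1, acc = 3+3 = 6
i=0,p=2: not 0>2, acc = 6+3 = 9
i=1,p=0: 1>0, acc = 9+1 = 10
i=1,p=1: not 1>1, acc = 10+3 = 13
i=1,p=2: not 1>2, acc = 13+3 = 16
i=2,p=0: 2>0, acc = 16+2 = 18
i=2,p=1: 2>1, acc = 18+1 = 19
i=2,p=2: not 2>2, acc = 19+3 = 22
i=3,p=0: 3>0, acc = 22+3 = 25
i=3,p=1: 3>1, acc = 25+2 = 27
i=3,p=2: 3>2, acc = 27+1 = 28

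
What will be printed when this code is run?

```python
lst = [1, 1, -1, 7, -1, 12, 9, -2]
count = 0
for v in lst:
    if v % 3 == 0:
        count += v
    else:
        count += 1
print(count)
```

27

v=1: not %3==0, count = 0+1 = 1
v=1: not %3==0, count = 1+1 = 2
v=-1: not %3==0, count = 2+1 = 3
v=7: not %3==0, count = 3+1 = 4
v=-1: not %3==0, count = 4+1 = 5
v=12: %3==0, count = 5+12 = 17
v=9: %3==0, count = 17+9 = 26
v=-2: not %3==0, count = 26+1 = 27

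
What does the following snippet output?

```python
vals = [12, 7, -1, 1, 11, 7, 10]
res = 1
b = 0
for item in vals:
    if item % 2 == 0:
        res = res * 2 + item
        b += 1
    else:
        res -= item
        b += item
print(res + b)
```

15

item=12: even, res = 1*2+12 = 14; b=1
item=7: not even, res = 14-7 = 7; b=8
item=-1: not even, res = 7-(-1) = 8; b=7
item=1: not even, res = 8-1 = 7; b=8
item=11: not even, res = 7-11 = -4; b=19
item=7: not even, res = (-4)-7 = -11; b=26
item=10: even, res = (-11)*2+10 = -12; b=27
res+b = (-12)+27 = 15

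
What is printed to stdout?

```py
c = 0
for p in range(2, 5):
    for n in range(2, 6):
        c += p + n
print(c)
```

p=2,n=2: c = 0+4 = 4
p=2,n=3: c = 4+5 = 9
p=2,n=4: c = 9+6 = 15
p=2,n=5: c = 15+7 = 22
p=3,n=2: c = 22+5 = 27
p=3,n=3: c = 27+6 = 33
p=3,n=4: c = 33+7 = 40
p=3,n=5: c = 40+8 = 48
p=4,n=2: c = 48+6 = 54
p=4,n=3: c = 54+7 = 61
p=4,n=4: c = 61+8 = 69
p=4,n=5: c = 69+9 = 78

78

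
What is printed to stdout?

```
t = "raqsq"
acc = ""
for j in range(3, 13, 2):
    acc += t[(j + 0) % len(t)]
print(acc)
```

j=3: add t[3]='s' → 's'
j=5: add t[0]='r' → 'sr'
j=7: add t[2]='q' → 'srq'
j=9: add t[4]='q' → 'srqq'
j=11: add t[1]='a' → 'srqqa'

srqqa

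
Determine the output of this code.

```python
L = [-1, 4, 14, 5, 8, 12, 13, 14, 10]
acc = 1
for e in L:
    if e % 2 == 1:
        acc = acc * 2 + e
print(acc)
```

27

e=-1: odd, acc = 1*2+(-1) = 1
e=4: not odd
e=14: not odd
e=5: odd, acc = 1*2+5 = 7
e=8: not odd
e=12: not odd
e=13: odd, acc = 7*2+13 = 27
e=14: not odd
e=10: not odd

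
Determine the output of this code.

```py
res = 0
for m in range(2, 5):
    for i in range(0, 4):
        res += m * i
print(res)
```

54

m=2,i=0: res = 0+0 = 0
m=2,i=1: res = 0+2 = 2
m=2,i=2: res = 2+4 = 6
m=2,i=3: res = 6+6 = 12
m=3,i=0: res = 12+0 = 12
m=3,i=1: res = 12+3 = 15
m=3,i=2: res = 15+6 = 21
m=3,i=3: res = 21+9 = 30
m=4,i=0: res = 30+0 = 30
m=4,i=1: res = 30+4 = 34
m=4,i=2: res = 34+8 = 42
m=4,i=3: res = 42+12 = 54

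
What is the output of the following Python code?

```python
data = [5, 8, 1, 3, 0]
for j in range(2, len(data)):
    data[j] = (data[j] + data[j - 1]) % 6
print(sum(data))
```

j=2: data[2] = (1+8)%6 = 3 → [5, 8, 3, 3, 0]
j=3: data[3] = (3+3)%6 = 0 → [5, 8, 3, 0, 0]
j=4: data[4] = (0+0)%6 = 0 → [5, 8, 3, 0, 0]
sum = 16

16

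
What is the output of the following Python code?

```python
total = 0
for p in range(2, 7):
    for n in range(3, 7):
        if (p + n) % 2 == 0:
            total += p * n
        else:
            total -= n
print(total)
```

140

p=2,n=3: odd sum, total = 0-3 = -3
p=2,n=4: even sum, total = (-3)+8 = 5
p=2,n=5: odd sum, total = 5-5 = 0
p=2,n=6: even sum, total = 0+12 = 12
p=3,n=3: even sum, total = 12+9 = 21
p=3,n=4: odd sum, total = 21-4 = 17
p=3,n=5: even sum, total = 17+15 = 32
p=3,n=6: odd sum, total = 32-6 = 26
p=4,n=3: odd sum, total = 26-3 = 23
p=4,n=4: even sum, total = 23+16 = 39
p=4,n=5: odd sum, total = 39-5 = 34
p=4,n=6: even sum, total = 34+24 = 58
p=5,n=3: even sum, total = 58+15 = 73
p=5,n=4: odd sum, total = 73-4 = 69
p=5,n=5: even sum, total = 69+25 = 94
p=5,n=6: odd sum, total = 94-6 = 88
p=6,n=3: odd sum, total = 88-3 = 85
p=6,n=4: even sum, total = 85+24 = 109
p=6,n=5: odd sum, total = 109-5 = 104
p=6,n=6: even sum, total = 104+36 = 140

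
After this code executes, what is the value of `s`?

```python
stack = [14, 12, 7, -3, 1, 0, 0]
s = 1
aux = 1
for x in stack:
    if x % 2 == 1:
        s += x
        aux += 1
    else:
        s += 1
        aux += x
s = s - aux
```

-20

x=14: not odd, s = 1+1 = 2; aux=15
x=12: not odd, s = 2+1 = 3; aux=27
x=7: odd, s = 3+7 = 10; aux=28
x=-3: odd, s = 10+(-3) = 7; aux=29
x=1: odd, s = 7+1 = 8; aux=30
x=0: not odd, s = 8+1 = 9; aux=30
x=0: not odd, s = 9+1 = 10; aux=30
s-aux = 10-30 = -20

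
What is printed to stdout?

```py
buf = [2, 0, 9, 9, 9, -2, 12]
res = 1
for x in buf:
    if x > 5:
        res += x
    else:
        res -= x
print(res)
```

x=2: not >5, res = 1-2 = -1
x=0: not >5, res = (-1)-0 = -1
x=9: >5, res = (-1)+9 = 8
x=9: >5, res = 8+9 = 17
x=9: >5, res = 17+9 = 26
x=-2: not >5, res = 26-(-2) = 28
x=12: >5, res = 28+12 = 40

40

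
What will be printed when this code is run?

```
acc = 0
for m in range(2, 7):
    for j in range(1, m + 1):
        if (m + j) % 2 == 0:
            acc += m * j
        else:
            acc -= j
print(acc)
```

135

m=2,j=1: odd sum, acc = 0-1 = -1
m=2,j=2: even sum, acc = (-1)+4 = 3
m=3,j=1: even sum, acc = 3+3 = 6
m=3,j=2: odd sum, acc = 6-2 = 4
m=3,j=3: even sum, acc = 4+9 = 13
m=4,j=1: odd sum, acc = 13-1 = 12
m=4,j=2: even sum, acc = 12+8 = 20
m=4,j=3: odd sum, acc = 20-3 = 17
m=4,j=4: even sum, acc = 17+16 = 33
m=5,j=1: even sum, acc = 33+5 = 38
m=5,j=2: odd sum, acc = 38-2 = 36
m=5,j=3: even sum, acc = 36+15 = 51
m=5,j=4: odd sum, acc = 51-4 = 47
m=5,j=5: even sum, acc = 47+25 = 72
m=6,j=1: odd sum, acc = 72-1 = 71
m=6,j=2: even sum, acc = 71+12 = 83
m=6,j=3: odd sum, acc = 83-3 = 80
m=6,j=4: even sum, acc = 80+24 = 104
m=6,j=5: odd sum, acc = 104-5 = 99
m=6,j=6: even sum, acc = 99+36 = 135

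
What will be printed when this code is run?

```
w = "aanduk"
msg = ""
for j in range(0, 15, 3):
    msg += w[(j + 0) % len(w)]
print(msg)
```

adada

j=0: add w[0]='a' → 'a'
j=3: add w[3]='d' → 'ad'
j=6: add w[0]='a' → 'ada'
j=9: add w[3]='d' → 'adad'
j=12: add w[0]='a' → 'adada'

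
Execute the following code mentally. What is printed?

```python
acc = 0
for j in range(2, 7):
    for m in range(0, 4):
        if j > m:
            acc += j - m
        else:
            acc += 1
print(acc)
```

j=2,m=0: 2>0, acc = 0+2 = 2
j=2,m=1: 2>1, acc = 2+1 = 3
j=2,m=2: not 2>2, acc = 3+1 = 4
j=2,m=3: not 2>3, acc = 4+1 = 5
j=3,m=0: 3>0, acc = 5+3 = 8
j=3,m=1: 3>1, acc = 8+2 = 10
j=3,m=2: 3>2, acc = 10+1 = 11
j=3,m=3: not 3>3, acc = 11+1 = 12
j=4,m=0: 4>0, acc = 12+4 = 16
j=4,m=1: 4>1, acc = 16+3 = 19
j=4,m=2: 4>2, acc = 19+2 = 21
j=4,m=3: 4>3, acc = 21+1 = 22
j=5,m=0: 5>0, acc = 22+5 = 27
j=5,m=1: 5>1, acc = 27+4 = 31
j=5,m=2: 5>2, acc = 31+3 = 34
j=5,m=3: 5>3, acc = 34+2 = 36
j=6,m=0: 6>0, acc = 36+6 = 42
j=6,m=1: 6>1, acc = 42+5 = 47
j=6,m=2: 6>2, acc = 47+4 = 51
j=6,m=3: 6>3, acc = 51+3 = 54

54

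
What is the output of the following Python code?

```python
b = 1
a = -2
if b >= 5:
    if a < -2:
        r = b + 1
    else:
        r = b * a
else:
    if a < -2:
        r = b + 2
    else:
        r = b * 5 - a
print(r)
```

7

b=1, a=-2
b >= 5 is False; a < -2 is False
→ r = b * 5 - a = 7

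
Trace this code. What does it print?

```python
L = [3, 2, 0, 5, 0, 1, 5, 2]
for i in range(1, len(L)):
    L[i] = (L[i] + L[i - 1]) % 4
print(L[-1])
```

i=1: L[1] = (2+3)%4 = 1 → [3, 1, 0, 5, 0, 1, 5, 2]
i=2: L[2] = (0+1)%4 = 1 → [3, 1, 1, 5, 0, 1, 5, 2]
i=3: L[3] = (5+1)%4 = 2 → [3, 1, 1, 2, 0, 1, 5, 2]
i=4: L[4] = (0+2)%4 = 2 → [3, 1, 1, 2, 2, 1, 5, 2]
i=5: L[5] = (1+2)%4 = 3 → [3, 1, 1, 2, 2, 3, 5, 2]
i=6: L[6] = (5+3)%4 = 0 → [3, 1, 1, 2, 2, 3, 0, 2]
i=7: L[7] = (2+0)%4 = 2 → [3, 1, 1, 2, 2, 3, 0, 2]

2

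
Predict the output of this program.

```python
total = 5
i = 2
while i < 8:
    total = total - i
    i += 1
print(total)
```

i=2: total = 5-2 = 3
i=3: total = 3-3 = 0
i=4: total = 0-4 = -4
i=5: total = (-4)-5 = -9
i=6: total = (-9)-6 = -15
i=7: total = (-15)-7 = -22

-22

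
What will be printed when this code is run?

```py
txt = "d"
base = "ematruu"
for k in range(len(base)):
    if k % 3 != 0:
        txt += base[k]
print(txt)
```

dmaru

k=0: skip
k=1: add 'm' → 'dm'
k=2: add 'a' → 'dma'
k=3: skip
k=4: add 'r' → 'dmar'
k=5: add 'u' → 'dmaru'
k=6: skip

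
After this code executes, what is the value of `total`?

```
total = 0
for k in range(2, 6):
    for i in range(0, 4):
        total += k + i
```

k=2,i=0: total = 0+2 = 2
k=2,i=1: total = 2+3 = 5
k=2,i=2: total = 5+4 = 9
k=2,i=3: total = 9+5 = 14
k=3,i=0: total = 14+3 = 17
k=3,i=1: total = 17+4 = 21
k=3,i=2: total = 21+5 = 26
k=3,i=3: total = 26+6 = 32
k=4,i=0: total = 32+4 = 36
k=4,i=1: total = 36+5 = 41
k=4,i=2: total = 41+6 = 47
k=4,i=3: total = 47+7 = 54
k=5,i=0: total = 54+5 = 59
k=5,i=1: total = 59+6 = 65
k=5,i=2: total = 65+7 = 72
k=5,i=3: total = 72+8 = 80

80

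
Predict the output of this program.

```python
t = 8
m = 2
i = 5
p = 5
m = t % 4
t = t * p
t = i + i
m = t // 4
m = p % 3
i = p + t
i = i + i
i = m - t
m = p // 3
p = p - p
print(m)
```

1

m = 8%4 = 0
t = 8*5 = 40
t = 5+5 = 10
m = 10//4 = 2
m = 5%3 = 2
i = 5+10 = 15
i = 15+15 = 30
i = 2-10 = -8
m = 5//3 = 1
p = 5-5 = 0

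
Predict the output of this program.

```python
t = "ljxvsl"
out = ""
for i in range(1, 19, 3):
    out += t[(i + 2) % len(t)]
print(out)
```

i=1: add t[3]='v' → 'v'
i=4: add t[0]='l' → 'vl'
i=7: add t[3]='v' → 'vlv'
i=10: add t[0]='l' → 'vlvl'
i=13: add t[3]='v' → 'vlvlv'
i=16: add t[0]='l' → 'vlvlvl'

vlvlvl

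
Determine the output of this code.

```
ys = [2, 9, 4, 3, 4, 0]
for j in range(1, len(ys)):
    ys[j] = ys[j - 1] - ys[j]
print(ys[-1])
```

-18

j=1: ys[1] = 2-9 = -7 → [2, -7, 4, 3, 4, 0]
j=2: ys[2] = (-7)-4 = -11 → [2, -7, -11, 3, 4, 0]
j=3: ys[3] = (-11)-3 = -14 → [2, -7, -11, -14, 4, 0]
j=4: ys[4] = (-14)-4 = -18 → [2, -7, -11, -14, -18, 0]
j=5: ys[5] = (-18)-0 = -18 → [2, -7, -11, -14, -18, -18]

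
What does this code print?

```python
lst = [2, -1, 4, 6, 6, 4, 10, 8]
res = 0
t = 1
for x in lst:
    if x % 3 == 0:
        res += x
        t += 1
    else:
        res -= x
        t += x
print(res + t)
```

15

x=2: not %3==0, res = 0-2 = -2; t=3
x=-1: not %3==0, res = (-2)-(-1) = -1; t=2
x=4: not %3==0, res = (-1)-4 = -5; t=6
x=6: %3==0, res = (-5)+6 = 1; t=7
x=6: %3==0, res = 1+6 = 7; t=8
x=4: not %3==0, res = 7-4 = 3; t=12
x=10: not %3==0, res = 3-10 = -7; t=22
x=8: not %3==0, res = (-7)-8 = -15; t=30
res+t = (-15)+30 = 15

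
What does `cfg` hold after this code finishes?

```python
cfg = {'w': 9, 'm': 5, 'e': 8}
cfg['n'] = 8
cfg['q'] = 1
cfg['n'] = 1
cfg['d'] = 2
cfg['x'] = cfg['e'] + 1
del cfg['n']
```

{'w': 9, 'm': 5, 'e': 8, 'q': 1, 'd': 2, 'x': 9}

cfg['n'] = 8 → {'w': 9, 'm': 5, 'e': 8, 'n': 8}
cfg['q'] = 1 → {'w': 9, 'm': 5, 'e': 8, 'n': 8, 'q': 1}
cfg['n'] = 1 → {'w': 9, 'm': 5, 'e': 8, 'n': 1, 'q': 1}
cfg['d'] = 2 → {'w': 9, 'm': 5, 'e': 8, 'n': 1, 'q': 1, 'd': 2}
cfg['x'] = cfg['e']+1 = 9 → {'w': 9, 'm': 5, 'e': 8, 'n': 1, 'q': 1, 'd': 2, 'x': 9}
del 'n' → {'w': 9, 'm': 5, 'e': 8, 'q': 1, 'd': 2, 'x': 9}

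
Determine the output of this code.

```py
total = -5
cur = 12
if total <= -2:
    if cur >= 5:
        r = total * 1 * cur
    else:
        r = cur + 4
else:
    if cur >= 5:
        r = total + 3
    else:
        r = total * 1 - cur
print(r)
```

-60

total=-5, cur=12
total <= -2 is True; cur >= 5 is True
→ r = total * 1 * cur = -60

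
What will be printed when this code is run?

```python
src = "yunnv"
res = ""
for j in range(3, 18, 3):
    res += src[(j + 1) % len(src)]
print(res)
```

vnynu

j=3: add src[4]='v' → 'v'
j=6: add src[2]='n' → 'vn'
j=9: add src[0]='y' → 'vny'
j=12: add src[3]='n' → 'vnyn'
j=15: add src[1]='u' → 'vnynu'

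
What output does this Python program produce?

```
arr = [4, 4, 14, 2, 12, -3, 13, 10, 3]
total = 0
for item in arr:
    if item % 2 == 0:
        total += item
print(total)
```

item=4: even, total = 0+4 = 4
item=4: even, total = 4+4 = 8
item=14: even, total = 8+14 = 22
item=2: even, total = 22+2 = 24
item=12: even, total = 24+12 = 36
item=-3: not even
item=13: not even
item=10: even, total = 36+10 = 46
item=3: not even

46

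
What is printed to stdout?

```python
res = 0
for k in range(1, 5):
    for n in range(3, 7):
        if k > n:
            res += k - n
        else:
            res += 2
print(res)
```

k=1,n=3: not 1>3, res = 0+2 = 2
k=1,n=4: not 1>4, res = 2+2 = 4
k=1,n=5: not 1>5, res = 4+2 = 6
k=1,n=6: not 1>6, res = 6+2 = 8
k=2,n=3: not 2>3, res = 8+2 = 10
k=2,n=4: not 2>4, res = 10+2 = 12
k=2,n=5: not 2>5, res = 12+2 = 14
k=2,n=6: not 2>6, res = 14+2 = 16
k=3,n=3: not 3>3, res = 16+2 = 18
k=3,n=4: not 3>4, res = 18+2 = 20
k=3,n=5: not 3>5, res = 20+2 = 22
k=3,n=6: not 3>6, res = 22+2 = 24
k=4,n=3: 4>3, res = 24+1 = 25
k=4,n=4: not 4>4, res = 25+2 = 27
k=4,n=5: not 4>5, res = 27+2 = 29
k=4,n=6: not 4>6, res = 29+2 = 31

31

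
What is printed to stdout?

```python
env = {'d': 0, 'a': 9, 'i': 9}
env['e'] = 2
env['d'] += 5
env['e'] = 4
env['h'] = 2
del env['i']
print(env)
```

{'d': 5, 'a': 9, 'e': 4, 'h': 2}

env['e'] = 2 → {'d': 0, 'a': 9, 'i': 9, 'e': 2}
env['d'] = 0+5 = 5 → {'d': 5, 'a': 9, 'i': 9, 'e': 2}
env['e'] = 4 → {'d': 5, 'a': 9, 'i': 9, 'e': 4}
env['h'] = 2 → {'d': 5, 'a': 9, 'i': 9, 'e': 4, 'h': 2}
del 'i' → {'d': 5, 'a': 9, 'e': 4, 'h': 2}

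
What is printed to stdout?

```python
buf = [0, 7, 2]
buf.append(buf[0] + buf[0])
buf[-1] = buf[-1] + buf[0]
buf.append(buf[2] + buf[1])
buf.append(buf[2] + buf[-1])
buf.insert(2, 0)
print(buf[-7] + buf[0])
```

0

append buf[0]+buf[0] = 0+0 = 0 → [0, 7, 2, 0]
buf[-1] = buf[-1]+buf[0] = 0+0 = 0 → [0, 7, 2, 0]
append buf[2]+buf[1] = 2+7 = 9 → [0, 7, 2, 0, 9]
append buf[2]+buf[-1] = 2+9 = 11 → [0, 7, 2, 0, 9, 11]
insert 0 at 2 → [0, 7, 0, 2, 0, 9, 11]
buf[-7]+buf[0] = 0+0 = 0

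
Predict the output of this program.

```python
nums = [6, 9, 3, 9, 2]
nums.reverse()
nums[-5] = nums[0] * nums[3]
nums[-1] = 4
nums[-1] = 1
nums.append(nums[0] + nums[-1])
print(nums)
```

reverse → [2, 9, 3, 9, 6]
nums[-5] = nums[0]*nums[3] = 2*9 = 18 → [18, 9, 3, 9, 6]
nums[-1] = 4 → [18, 9, 3, 9, 4]
nums[-1] = 1 → [18, 9, 3, 9, 1]
append nums[0]+nums[-1] = 18+1 = 19 → [18, 9, 3, 9, 1, 19]

[18, 9, 3, 9, 1, 19]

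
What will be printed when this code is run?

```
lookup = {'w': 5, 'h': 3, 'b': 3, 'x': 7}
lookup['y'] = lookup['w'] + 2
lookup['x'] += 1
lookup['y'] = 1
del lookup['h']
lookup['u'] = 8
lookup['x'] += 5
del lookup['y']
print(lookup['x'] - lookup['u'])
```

5

lookup['y'] = lookup['w']+2 = 7 → {'w': 5, 'h': 3, 'b': 3, 'x': 7, 'y': 7}
lookup['x'] = 7+1 = 8 → {'w': 5, 'h': 3, 'b': 3, 'x': 8, 'y': 7}
lookup['y'] = 1 → {'w': 5, 'h': 3, 'b': 3, 'x': 8, 'y': 1}
del 'h' → {'w': 5, 'b': 3, 'x': 8, 'y': 1}
lookup['u'] = 8 → {'w': 5, 'b': 3, 'x': 8, 'y': 1, 'u': 8}
lookup['x'] = 8+5 = 13 → {'w': 5, 'b': 3, 'x': 13, 'y': 1, 'u': 8}
del 'y' → {'w': 5, 'b': 3, 'x': 13, 'u': 8}
lookup['x']-lookup['u'] = 13-8 = 5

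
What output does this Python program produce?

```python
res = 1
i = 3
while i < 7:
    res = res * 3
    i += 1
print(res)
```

81

i=3: res = 1*3 = 3
i=4: res = 3*3 = 9
i=5: res = 9*3 = 27
i=6: res = 27*3 = 81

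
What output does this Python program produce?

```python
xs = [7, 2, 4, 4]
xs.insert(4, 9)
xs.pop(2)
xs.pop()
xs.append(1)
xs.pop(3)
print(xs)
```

[7, 2, 4]

insert 9 at 4 → [7, 2, 4, 4, 9]
pop(2) removes 4 → [7, 2, 4, 9]
pop() removes 9 → [7, 2, 4]
append 1 → [7, 2, 4, 1]
pop(3) removes 1 → [7, 2, 4]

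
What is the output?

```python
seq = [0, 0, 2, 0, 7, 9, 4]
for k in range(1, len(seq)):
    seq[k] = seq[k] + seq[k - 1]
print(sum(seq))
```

k=1: seq[1] = 0+0 = 0 → [0, 0, 2, 0, 7, 9, 4]
k=2: seq[2] = 2+0 = 2 → [0, 0, 2, 0, 7, 9, 4]
k=3: seq[3] = 0+2 = 2 → [0, 0, 2, 2, 7, 9, 4]
k=4: seq[4] = 7+2 = 9 → [0, 0, 2, 2, 9, 9, 4]
k=5: seq[5] = 9+9 = 18 → [0, 0, 2, 2, 9, 18, 4]
k=6: seq[6] = 4+18 = 22 → [0, 0, 2, 2, 9, 18, 22]
sum = 53

53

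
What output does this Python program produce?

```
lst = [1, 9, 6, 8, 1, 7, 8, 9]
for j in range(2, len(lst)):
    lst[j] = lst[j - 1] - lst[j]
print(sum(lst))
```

-62

j=2: lst[2] = 9-6 = 3 → [1, 9, 3, 8, 1, 7, 8, 9]
j=3: lst[3] = 3-8 = -5 → [1, 9, 3, -5, 1, 7, 8, 9]
j=4: lst[4] = (-5)-1 = -6 → [1, 9, 3, -5, -6, 7, 8, 9]
j=5: lst[5] = (-6)-7 = -13 → [1, 9, 3, -5, -6, -13, 8, 9]
j=6: lst[6] = (-13)-8 = -21 → [1, 9, 3, -5, -6, -13, -21, 9]
j=7: lst[7] = (-21)-9 = -30 → [1, 9, 3, -5, -6, -13, -21, -30]
sum = -62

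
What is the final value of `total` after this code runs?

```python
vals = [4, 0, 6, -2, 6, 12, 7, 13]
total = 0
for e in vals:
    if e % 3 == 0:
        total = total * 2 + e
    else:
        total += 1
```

70

e=4: not %3==0, total = 0+1 = 1
e=0: %3==0, total = 1*2+0 = 2
e=6: %3==0, total = 2*2+6 = 10
e=-2: not %3==0, total = 10+1 = 11
e=6: %3==0, total = 11*2+6 = 28
e=12: %3==0, total = 28*2+12 = 68
e=7: not %3==0, total = 68+1 = 69
e=13: not %3==0, total = 69+1 = 70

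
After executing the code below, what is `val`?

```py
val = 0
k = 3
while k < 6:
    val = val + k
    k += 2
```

8

k=3: val = 0+3 = 3
k=5: val = 3+5 = 8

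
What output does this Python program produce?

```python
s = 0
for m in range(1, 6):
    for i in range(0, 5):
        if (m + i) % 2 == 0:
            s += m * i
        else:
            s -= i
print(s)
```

m=1,i=0: odd sum, s = 0-0 = 0
m=1,i=1: even sum, s = 0+1 = 1
m=1,i=2: odd sum, s = 1-2 = -1
m=1,i=3: even sum, s = (-1)+3 = 2
m=1,i=4: odd sum, s = 2-4 = -2
m=2,i=0: even sum, s = (-2)+0 = -2
m=2,i=1: odd sum, s = (-2)-1 = -3
m=2,i=2: even sum, s = (-3)+4 = 1
m=2,i=3: odd sum, s = 1-3 = -2
m=2,i=4: even sum, s = (-2)+8 = 6
m=3,i=0: odd sum, s = 6-0 = 6
m=3,i=1: even sum, s = 6+3 = 9
m=3,i=2: odd sum, s = 9-2 = 7
m=3,i=3: even sum, s = 7+9 = 16
m=3,i=4: odd sum, s = 16-4 = 12
m=4,i=0: even sum, s = 12+0 = 12
m=4,i=1: odd sum, s = 12-1 = 11
m=4,i=2: even sum, s = 11+8 = 19
m=4,i=3: odd sum, s = 19-3 = 16
m=4,i=4: even sum, s = 16+16 = 32
m=5,i=0: odd sum, s = 32-0 = 32
m=5,i=1: even sum, s = 32+5 = 37
m=5,i=2: odd sum, s = 37-2 = 35
m=5,i=3: even sum, s = 35+15 = 50
m=5,i=4: odd sum, s = 50-4 = 46

46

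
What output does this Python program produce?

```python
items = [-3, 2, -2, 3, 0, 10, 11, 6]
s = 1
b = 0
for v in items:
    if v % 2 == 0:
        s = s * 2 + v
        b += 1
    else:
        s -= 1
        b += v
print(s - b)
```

v=-3: not even, s = 1-1 = 0; b=-3
v=2: even, s = 0*2+2 = 2; b=-2
v=-2: even, s = 2*2+(-2) = 2; b=-1
v=3: not even, s = 2-1 = 1; b=2
v=0: even, s = 1*2+0 = 2; b=3
v=10: even, s = 2*2+10 = 14; b=4
v=11: not even, s = 14-1 = 13; b=15
v=6: even, s = 13*2+6 = 32; b=16
s-b = 32-16 = 16

16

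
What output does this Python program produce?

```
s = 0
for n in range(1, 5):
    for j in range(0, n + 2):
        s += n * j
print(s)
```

105

n=1,j=0: s = 0+0 = 0
n=1,j=1: s = 0+1 = 1
n=1,j=2: s = 1+2 = 3
n=2,j=0: s = 3+0 = 3
n=2,j=1: s = 3+2 = 5
n=2,j=2: s = 5+4 = 9
n=2,j=3: s = 9+6 = 15
n=3,j=0: s = 15+0 = 15
n=3,j=1: s = 15+3 = 18
n=3,j=2: s = 18+6 = 24
n=3,j=3: s = 24+9 = 33
n=3,j=4: s = 33+12 = 45
n=4,j=0: s = 45+0 = 45
n=4,j=1: s = 45+4 = 49
n=4,j=2: s = 49+8 = 57
n=4,j=3: s = 57+12 = 69
n=4,j=4: s = 69+16 = 85
n=4,j=5: s = 85+20 = 105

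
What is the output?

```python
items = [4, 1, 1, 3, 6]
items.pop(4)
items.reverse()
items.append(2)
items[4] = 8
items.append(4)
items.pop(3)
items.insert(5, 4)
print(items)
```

pop(4) removes 6 → [4, 1, 1, 3]
reverse → [3, 1, 1, 4]
append 2 → [3, 1, 1, 4, 2]
items[4] = 8 → [3, 1, 1, 4, 8]
append 4 → [3, 1, 1, 4, 8, 4]
pop(3) removes 4 → [3, 1, 1, 8, 4]
insert 4 at 5 → [3, 1, 1, 8, 4, 4]

[3, 1, 1, 8, 4, 4]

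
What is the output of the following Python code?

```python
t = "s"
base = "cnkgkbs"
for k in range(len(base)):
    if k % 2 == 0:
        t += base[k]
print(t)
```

k=0: add 'c' → 'sc'
k=1: skip
k=2: add 'k' → 'sck'
k=3: skip
k=4: add 'k' → 'sckk'
k=5: skip
k=6: add 's' → 'sckks'

sckks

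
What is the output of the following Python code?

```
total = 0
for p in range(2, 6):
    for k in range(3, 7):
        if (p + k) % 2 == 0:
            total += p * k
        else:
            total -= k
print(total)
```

88

p=2,k=3: odd sum, total = 0-3 = -3
p=2,k=4: even sum, total = (-3)+8 = 5
p=2,k=5: odd sum, total = 5-5 = 0
p=2,k=6: even sum, total = 0+12 = 12
p=3,k=3: even sum, total = 12+9 = 21
p=3,k=4: odd sum, total = 21-4 = 17
p=3,k=5: even sum, total = 17+15 = 32
p=3,k=6: odd sum, total = 32-6 = 26
p=4,k=3: odd sum, total = 26-3 = 23
p=4,k=4: even sum, total = 23+16 = 39
p=4,k=5: odd sum, total = 39-5 = 34
p=4,k=6: even sum, total = 34+24 = 58
p=5,k=3: even sum, total = 58+15 = 73
p=5,k=4: odd sum, total = 73-4 = 69
p=5,k=5: even sum, total = 69+25 = 94
p=5,k=6: odd sum, total = 94-6 = 88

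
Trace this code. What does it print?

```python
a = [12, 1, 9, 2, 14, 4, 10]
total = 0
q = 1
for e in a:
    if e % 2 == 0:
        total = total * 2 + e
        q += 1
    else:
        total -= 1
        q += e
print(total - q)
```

e=12: even, total = 0*2+12 = 12; q=2
e=1: not even, total = 12-1 = 11; q=3
e=9: not even, total = 11-1 = 10; q=12
e=2: even, total = 10*2+2 = 22; q=13
e=14: even, total = 22*2+14 = 58; q=14
e=4: even, total = 58*2+4 = 120; q=15
e=10: even, total = 120*2+10 = 250; q=16
total-q = 250-16 = 234

234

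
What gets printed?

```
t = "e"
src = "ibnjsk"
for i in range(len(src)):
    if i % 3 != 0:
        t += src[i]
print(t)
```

i=0: skip
i=1: add 'b' → 'eb'
i=2: add 'n' → 'ebn'
i=3: skip
i=4: add 's' → 'ebns'
i=5: add 'k' → 'ebnsk'

ebnsk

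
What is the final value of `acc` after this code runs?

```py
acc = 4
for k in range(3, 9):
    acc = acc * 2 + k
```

502

k=3: acc = 4*2+3 = 11
k=4: acc = 11*2+4 = 26
k=5: acc = 26*2+5 = 57
k=6: acc = 57*2+6 = 120
k=7: acc = 120*2+7 = 247
k=8: acc = 247*2+8 = 502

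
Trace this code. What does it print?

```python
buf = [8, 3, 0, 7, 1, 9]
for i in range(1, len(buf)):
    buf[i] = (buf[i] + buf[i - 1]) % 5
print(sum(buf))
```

20

i=1: buf[1] = (3+8)%5 = 1 → [8, 1, 0, 7, 1, 9]
i=2: buf[2] = (0+1)%5 = 1 → [8, 1, 1, 7, 1, 9]
i=3: buf[3] = (7+1)%5 = 3 → [8, 1, 1, 3, 1, 9]
i=4: buf[4] = (1+3)%5 = 4 → [8, 1, 1, 3, 4, 9]
i=5: buf[5] = (9+4)%5 = 3 → [8, 1, 1, 3, 4, 3]
sum = 20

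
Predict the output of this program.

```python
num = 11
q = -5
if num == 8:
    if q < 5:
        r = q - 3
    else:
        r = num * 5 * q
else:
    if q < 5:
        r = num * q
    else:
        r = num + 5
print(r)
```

-55

num=11, q=-5
num == 8 is False; q < 5 is True
→ r = num * q = -55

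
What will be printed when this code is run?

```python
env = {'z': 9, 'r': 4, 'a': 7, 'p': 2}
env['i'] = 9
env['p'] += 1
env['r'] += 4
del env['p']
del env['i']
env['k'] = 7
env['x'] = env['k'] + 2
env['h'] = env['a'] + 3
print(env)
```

{'z': 9, 'r': 8, 'a': 7, 'k': 7, 'x': 9, 'h': 10}

env['i'] = 9 → {'z': 9, 'r': 4, 'a': 7, 'p': 2, 'i': 9}
env['p'] = 2+1 = 3 → {'z': 9, 'r': 4, 'a': 7, 'p': 3, 'i': 9}
env['r'] = 4+4 = 8 → {'z': 9, 'r': 8, 'a': 7, 'p': 3, 'i': 9}
del 'p' → {'z': 9, 'r': 8, 'a': 7, 'i': 9}
del 'i' → {'z': 9, 'r': 8, 'a': 7}
env['k'] = 7 → {'z': 9, 'r': 8, 'a': 7, 'k': 7}
env['x'] = env['k']+2 = 9 → {'z': 9, 'r': 8, 'a': 7, 'k': 7, 'x': 9}
env['h'] = env['a']+3 = 10 → {'z': 9, 'r': 8, 'a': 7, 'k': 7, 'x': 9, 'h': 10}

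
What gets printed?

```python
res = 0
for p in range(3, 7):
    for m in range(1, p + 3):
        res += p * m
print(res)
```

485

p=3,m=1: res = 0+3 = 3
p=3,m=2: res = 3+6 = 9
p=3,m=3: res = 9+9 = 18
p=3,m=4: res = 18+12 = 30
p=3,m=5: res = 30+15 = 45
p=4,m=1: res = 45+4 = 49
p=4,m=2: res = 49+8 = 57
p=4,m=3: res = 57+12 = 69
p=4,m=4: res = 69+16 = 85
p=4,m=5: res = 85+20 = 105
p=4,m=6: res = 105+24 = 129
p=5,m=1: res = 129+5 = 134
p=5,m=2: res = 134+10 = 144
p=5,m=3: res = 144+15 = 159
p=5,m=4: res = 159+20 = 179
p=5,m=5: res = 179+25 = 204
p=5,m=6: res = 204+30 = 234
p=5,m=7: res = 234+35 = 269
p=6,m=1: res = 269+6 = 275
p=6,m=2: res = 275+12 = 287
p=6,m=3: res = 287+18 = 305
p=6,m=4: res = 305+24 = 329
p=6,m=5: res = 329+30 = 359
p=6,m=6: res = 359+36 = 395
p=6,m=7: res = 395+42 = 437
p=6,m=8: res = 437+48 = 485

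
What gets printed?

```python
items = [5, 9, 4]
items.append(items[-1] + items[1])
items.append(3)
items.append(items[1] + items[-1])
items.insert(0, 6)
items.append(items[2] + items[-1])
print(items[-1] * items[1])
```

105

append items[-1]+items[1] = 4+9 = 13 → [5, 9, 4, 13]
append 3 → [5, 9, 4, 13, 3]
append items[1]+items[-1] = 9+3 = 12 → [5, 9, 4, 13, 3, 12]
insert 6 at 0 → [6, 5, 9, 4, 13, 3, 12]
append items[2]+items[-1] = 9+12 = 21 → [6, 5, 9, 4, 13, 3, 12, 21]
items[-1]*items[1] = 21*5 = 105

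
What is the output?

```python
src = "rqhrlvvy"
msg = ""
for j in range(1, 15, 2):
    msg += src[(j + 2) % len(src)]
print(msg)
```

rvyqrvy

j=1: add src[3]='r' → 'r'
j=3: add src[5]='v' → 'rv'
j=5: add src[7]='y' → 'rvy'
j=7: add src[1]='q' → 'rvyq'
j=9: add src[3]='r' → 'rvyqr'
j=11: add src[5]='v' → 'rvyqrv'
j=13: add src[7]='y' → 'rvyqrvy'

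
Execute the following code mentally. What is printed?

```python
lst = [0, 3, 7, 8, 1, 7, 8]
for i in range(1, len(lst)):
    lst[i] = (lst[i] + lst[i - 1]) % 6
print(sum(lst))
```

14

i=1: lst[1] = (3+0)%6 = 3 → [0, 3, 7, 8, 1, 7, 8]
i=2: lst[2] = (7+3)%6 = 4 → [0, 3, 4, 8, 1, 7, 8]
i=3: lst[3] = (8+4)%6 = 0 → [0, 3, 4, 0, 1, 7, 8]
i=4: lst[4] = (1+0)%6 = 1 → [0, 3, 4, 0, 1, 7, 8]
i=5: lst[5] = (7+1)%6 = 2 → [0, 3, 4, 0, 1, 2, 8]
i=6: lst[6] = (8+2)%6 = 4 → [0, 3, 4, 0, 1, 2, 4]
sum = 14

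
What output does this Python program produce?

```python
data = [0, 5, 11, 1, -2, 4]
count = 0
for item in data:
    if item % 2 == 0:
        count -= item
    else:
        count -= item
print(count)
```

item=0: even, count = 0-0 = 0
item=5: not even, count = 0-5 = -5
item=11: not even, count = (-5)-11 = -16
item=1: not even, count = (-16)-1 = -17
item=-2: even, count = (-17)-(-2) = -15
item=4: even, count = (-15)-4 = -19

-19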